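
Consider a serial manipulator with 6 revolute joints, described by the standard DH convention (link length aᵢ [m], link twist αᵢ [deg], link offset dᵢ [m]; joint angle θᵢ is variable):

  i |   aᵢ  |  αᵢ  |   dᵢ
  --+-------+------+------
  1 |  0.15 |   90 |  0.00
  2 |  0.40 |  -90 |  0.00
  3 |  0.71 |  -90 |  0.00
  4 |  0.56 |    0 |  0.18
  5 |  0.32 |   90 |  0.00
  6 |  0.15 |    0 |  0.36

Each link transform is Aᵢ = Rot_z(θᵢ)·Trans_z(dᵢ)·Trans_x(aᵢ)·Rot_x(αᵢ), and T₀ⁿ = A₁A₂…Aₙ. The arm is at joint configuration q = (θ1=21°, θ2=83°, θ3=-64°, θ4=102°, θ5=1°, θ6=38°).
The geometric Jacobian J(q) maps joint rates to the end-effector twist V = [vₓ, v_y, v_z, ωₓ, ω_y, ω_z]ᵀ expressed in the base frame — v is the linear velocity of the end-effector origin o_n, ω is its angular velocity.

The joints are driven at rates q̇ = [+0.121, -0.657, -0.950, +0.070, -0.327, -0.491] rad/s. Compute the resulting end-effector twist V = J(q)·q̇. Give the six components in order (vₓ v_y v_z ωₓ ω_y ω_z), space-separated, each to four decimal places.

o_n = [1.4635, -0.1246, 0.8793]
J₁: ẑ×o_n = [0.1246, 1.4635, -0.0000], ω = ẑ
J2: z=[0.3584, -0.9336, 0.0000] o=[0.1400, 0.0538, 0.0000] → [-0.8209, -0.3151, 1.1716, 0.3584, -0.9336, 0.0000]
J3: z=[-0.9266, -0.3557, 0.1219] o=[0.1855, 0.0712, 0.3970] → [-0.1477, 0.6026, 0.6360, -0.9266, -0.3557, 0.1219]
J4: z=[-0.0548, 0.4485, 0.8921] o=[0.4496, -0.5109, 0.7059] → [-0.2669, 0.9139, -0.4759, -0.0548, 0.4485, 0.8921]
J5: z=[-0.0548, 0.4485, 0.8921] o=[0.9040, -0.1399, 0.7491] → [0.0447, 0.5062, -0.2517, -0.0548, 0.4485, 0.8921]
J6: z=[0.5709, -0.7189, 0.3965] o=[1.1662, 0.0300, 0.6798] → [-0.0821, 0.0040, 0.1255, 0.5709, -0.7189, 0.3965]
V = J·q̇ = [0.7017, -0.2919, -1.3865, 0.3786, 1.1890, -0.4187]

0.7017 -0.2919 -1.3865 0.3786 1.1890 -0.4187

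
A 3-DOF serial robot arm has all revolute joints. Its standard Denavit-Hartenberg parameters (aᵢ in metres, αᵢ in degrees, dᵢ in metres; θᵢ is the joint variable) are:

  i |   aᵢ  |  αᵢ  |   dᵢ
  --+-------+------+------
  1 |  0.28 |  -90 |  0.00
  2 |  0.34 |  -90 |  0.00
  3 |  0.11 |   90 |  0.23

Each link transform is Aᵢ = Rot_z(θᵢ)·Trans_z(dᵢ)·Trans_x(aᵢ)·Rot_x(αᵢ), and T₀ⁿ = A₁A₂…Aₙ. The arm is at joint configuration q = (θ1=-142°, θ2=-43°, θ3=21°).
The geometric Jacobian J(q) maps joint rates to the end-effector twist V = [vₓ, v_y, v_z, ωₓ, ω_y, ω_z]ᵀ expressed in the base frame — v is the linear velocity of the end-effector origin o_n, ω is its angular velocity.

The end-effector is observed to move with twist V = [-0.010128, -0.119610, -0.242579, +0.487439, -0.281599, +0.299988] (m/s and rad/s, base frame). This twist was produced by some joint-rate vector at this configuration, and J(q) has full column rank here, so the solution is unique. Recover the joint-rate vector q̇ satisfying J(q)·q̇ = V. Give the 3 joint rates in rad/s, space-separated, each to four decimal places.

o_n = [-0.6237, -0.4372, 0.1337]
J₁: ẑ×o_n = [0.4372, -0.6237, 0.0000], ω = ẑ
J2: z=[0.6157, -0.7880, 0.0000] o=[-0.2206, -0.1724, 0.0000] → [-0.1054, -0.0823, -0.4806, 0.6157, -0.7880, 0.0000]
J3: z=[-0.5374, -0.4199, -0.7314] o=[-0.4166, -0.3255, 0.2319] → [-0.0405, 0.0987, -0.0269, -0.5374, -0.4199, -0.7314]
q̇ = J⁺·V = [0.0740, 0.5220, -0.3090]

0.0740 0.5220 -0.3090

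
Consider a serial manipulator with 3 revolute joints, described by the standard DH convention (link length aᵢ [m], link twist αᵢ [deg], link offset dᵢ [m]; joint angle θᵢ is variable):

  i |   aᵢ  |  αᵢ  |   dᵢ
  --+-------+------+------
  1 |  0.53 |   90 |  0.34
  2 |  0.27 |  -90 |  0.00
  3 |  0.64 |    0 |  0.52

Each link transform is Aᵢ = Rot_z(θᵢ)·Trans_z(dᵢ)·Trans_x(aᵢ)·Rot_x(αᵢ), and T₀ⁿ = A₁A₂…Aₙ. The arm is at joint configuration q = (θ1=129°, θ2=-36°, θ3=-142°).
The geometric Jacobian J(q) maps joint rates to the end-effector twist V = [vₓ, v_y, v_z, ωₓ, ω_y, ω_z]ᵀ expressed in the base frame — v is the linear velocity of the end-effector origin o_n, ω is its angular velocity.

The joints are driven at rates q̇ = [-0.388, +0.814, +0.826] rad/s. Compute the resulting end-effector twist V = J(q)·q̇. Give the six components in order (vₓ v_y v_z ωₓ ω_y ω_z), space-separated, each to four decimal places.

0.7351 0.1525 -0.0968 0.3271 0.8896 0.2802

o_n = [-0.1004, 0.7501, 0.8984]
J₁: ẑ×o_n = [-0.7501, -0.1004, 0.0000], ω = ẑ
J2: z=[0.7771, 0.6293, 0.0000] o=[-0.3335, 0.4119, 0.3400] → [0.3514, -0.4340, 0.1161, 0.7771, 0.6293, 0.0000]
J3: z=[-0.3699, 0.4568, 0.8090] o=[-0.4710, 0.5816, 0.1813] → [0.1913, 0.5651, -0.2316, -0.3699, 0.4568, 0.8090]
V = J·q̇ = [0.7351, 0.1525, -0.0968, 0.3271, 0.8896, 0.2802]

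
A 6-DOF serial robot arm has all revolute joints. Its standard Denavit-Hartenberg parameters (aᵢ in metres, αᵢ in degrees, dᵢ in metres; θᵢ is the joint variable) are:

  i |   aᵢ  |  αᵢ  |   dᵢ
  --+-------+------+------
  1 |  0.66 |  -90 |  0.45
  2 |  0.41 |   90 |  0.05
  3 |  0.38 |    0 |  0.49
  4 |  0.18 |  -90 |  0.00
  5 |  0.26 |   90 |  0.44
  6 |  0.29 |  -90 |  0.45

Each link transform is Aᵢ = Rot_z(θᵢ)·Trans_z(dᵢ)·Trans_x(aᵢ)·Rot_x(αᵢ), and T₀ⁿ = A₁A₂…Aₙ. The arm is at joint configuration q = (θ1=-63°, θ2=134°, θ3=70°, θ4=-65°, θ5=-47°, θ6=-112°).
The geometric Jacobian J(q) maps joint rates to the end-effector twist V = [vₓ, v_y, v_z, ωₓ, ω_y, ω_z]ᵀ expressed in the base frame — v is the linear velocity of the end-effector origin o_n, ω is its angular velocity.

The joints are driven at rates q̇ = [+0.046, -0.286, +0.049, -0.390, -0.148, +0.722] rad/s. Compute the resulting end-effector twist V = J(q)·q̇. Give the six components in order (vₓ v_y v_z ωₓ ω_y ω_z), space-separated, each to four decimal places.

o_n = [0.9559, -0.6127, -0.5253]
J₁: ẑ×o_n = [0.6127, 0.9559, -0.0000], ω = ẑ
J2: z=[0.8910, 0.4540, 0.0000] o=[0.2996, -0.5881, 0.4500] → [-0.4428, 0.8690, -0.3199, 0.8910, 0.4540, 0.0000]
J3: z=[0.3266, -0.6409, -0.6947] o=[0.2149, -0.3116, 0.1551] → [0.2269, -0.2926, 0.3766, 0.3266, -0.6409, -0.6947]
J4: z=[0.3266, -0.6409, -0.6947] o=[0.6521, -0.3831, -0.2788] → [-0.0015, -0.1306, 0.1197, 0.3266, -0.6409, -0.6947]
J5: z=[0.9151, 0.3983, 0.0627] o=[0.6095, -0.2650, -0.4078] → [-0.0250, 0.1292, -0.4562, 0.9151, 0.3983, 0.0627]
J6: z=[0.3957, -0.9170, 0.0503] o=[1.0323, -0.0953, -0.6394] → [-0.0786, -0.0490, -0.2748, 0.3957, -0.9170, 0.0503]
V = J·q̇ = [0.1135, -0.2225, -0.0677, -0.2159, -0.6323, 0.3099]

0.1135 -0.2225 -0.0677 -0.2159 -0.6323 0.3099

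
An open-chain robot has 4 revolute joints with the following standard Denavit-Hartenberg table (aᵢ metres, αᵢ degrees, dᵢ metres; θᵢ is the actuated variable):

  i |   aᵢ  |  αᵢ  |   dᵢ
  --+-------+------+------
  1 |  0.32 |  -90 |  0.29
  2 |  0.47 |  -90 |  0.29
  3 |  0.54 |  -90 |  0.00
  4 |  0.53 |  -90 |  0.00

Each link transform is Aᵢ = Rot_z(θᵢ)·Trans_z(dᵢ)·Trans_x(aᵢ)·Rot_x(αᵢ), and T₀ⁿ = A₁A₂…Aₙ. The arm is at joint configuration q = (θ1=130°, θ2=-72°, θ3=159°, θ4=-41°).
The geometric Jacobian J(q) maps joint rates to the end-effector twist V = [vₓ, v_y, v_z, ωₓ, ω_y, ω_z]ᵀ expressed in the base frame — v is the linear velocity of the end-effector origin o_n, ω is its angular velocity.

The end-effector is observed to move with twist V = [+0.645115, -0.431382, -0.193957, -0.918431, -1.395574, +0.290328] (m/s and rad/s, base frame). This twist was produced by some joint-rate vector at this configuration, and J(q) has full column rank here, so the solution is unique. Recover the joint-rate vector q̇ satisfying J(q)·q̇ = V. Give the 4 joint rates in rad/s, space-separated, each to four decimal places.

o_n = [-0.3014, 0.4321, -0.2051]
J₁: ẑ×o_n = [-0.4321, -0.3014, 0.0000], ω = ẑ
J2: z=[-0.7660, -0.6428, 0.0000] o=[-0.2057, 0.2451, 0.2900] → [0.3182, -0.3792, -0.2047, -0.7660, -0.6428, 0.0000]
J3: z=[-0.6113, 0.7286, -0.3090] o=[-0.5212, 0.1700, 0.7370] → [-0.6053, -0.6438, -0.3204, -0.6113, 0.7286, -0.3090]
J4: z=[-0.6440, -0.6849, -0.3408] o=[-0.2728, 0.1750, 0.2575] → [0.4045, -0.2882, -0.1851, -0.6440, -0.6849, -0.3408]
q̇ = J⁺·V = [0.4660, 0.7800, -0.4010, 0.8790]

0.4660 0.7800 -0.4010 0.8790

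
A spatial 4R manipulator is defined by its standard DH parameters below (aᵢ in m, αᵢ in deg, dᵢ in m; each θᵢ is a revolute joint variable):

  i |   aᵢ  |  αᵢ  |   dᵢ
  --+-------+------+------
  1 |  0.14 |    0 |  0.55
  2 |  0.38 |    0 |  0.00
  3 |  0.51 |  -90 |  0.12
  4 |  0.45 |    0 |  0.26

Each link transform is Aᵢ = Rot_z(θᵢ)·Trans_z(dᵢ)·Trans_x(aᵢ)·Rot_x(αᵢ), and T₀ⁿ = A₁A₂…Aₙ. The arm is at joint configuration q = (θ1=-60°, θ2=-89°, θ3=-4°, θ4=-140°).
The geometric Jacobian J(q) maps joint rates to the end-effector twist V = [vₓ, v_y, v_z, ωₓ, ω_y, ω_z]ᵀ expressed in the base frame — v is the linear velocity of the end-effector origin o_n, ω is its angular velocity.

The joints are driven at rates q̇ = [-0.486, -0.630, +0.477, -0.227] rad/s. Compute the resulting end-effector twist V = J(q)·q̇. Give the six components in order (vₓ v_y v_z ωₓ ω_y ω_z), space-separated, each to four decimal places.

o_n = [-0.2850, -0.6237, 0.9593]
J₁: ẑ×o_n = [0.6237, -0.2850, 0.0000], ω = ẑ
J2: z=[0.0000, 0.0000, 1.0000] o=[0.0700, -0.1212, 0.5500] → [0.5024, -0.3550, 0.0000, 0.0000, 0.0000, 1.0000]
J3: z=[0.0000, 0.0000, 1.0000] o=[-0.2557, -0.3170, 0.5500] → [0.3067, -0.0292, 0.0000, 0.0000, 0.0000, 1.0000]
J4: z=[0.4540, -0.8910, 0.0000] o=[-0.7101, -0.5485, 0.6700] → [-0.2577, -0.1313, 0.3447, 0.4540, -0.8910, 0.0000]
V = J·q̇ = [-0.4148, 0.3780, -0.0783, -0.1031, 0.2023, -0.6390]

-0.4148 0.3780 -0.0783 -0.1031 0.2023 -0.6390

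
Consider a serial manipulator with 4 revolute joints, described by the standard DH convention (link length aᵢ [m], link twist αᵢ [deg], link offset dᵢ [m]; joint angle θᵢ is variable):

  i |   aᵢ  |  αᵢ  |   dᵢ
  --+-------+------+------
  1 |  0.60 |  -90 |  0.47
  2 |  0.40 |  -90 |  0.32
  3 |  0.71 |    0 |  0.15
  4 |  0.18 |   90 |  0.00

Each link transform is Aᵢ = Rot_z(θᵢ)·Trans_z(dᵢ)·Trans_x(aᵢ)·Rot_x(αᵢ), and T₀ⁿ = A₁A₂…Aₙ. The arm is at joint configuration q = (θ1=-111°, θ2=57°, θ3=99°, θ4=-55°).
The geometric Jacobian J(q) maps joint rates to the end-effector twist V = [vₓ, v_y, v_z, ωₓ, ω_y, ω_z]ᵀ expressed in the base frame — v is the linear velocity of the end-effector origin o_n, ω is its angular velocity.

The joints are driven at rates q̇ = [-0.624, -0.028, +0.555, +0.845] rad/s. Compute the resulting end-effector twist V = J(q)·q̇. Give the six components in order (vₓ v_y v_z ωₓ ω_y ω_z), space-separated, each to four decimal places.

-0.3017 0.7704 0.4761 0.3946 1.1062 -1.3865

o_n = [-0.7243, -0.4740, 0.0374]
J₁: ẑ×o_n = [0.4740, -0.7243, 0.0000], ω = ẑ
J2: z=[0.9336, -0.3584, 0.0000] o=[-0.2150, -0.5601, 0.4700] → [0.1550, 0.4039, -0.1021, 0.9336, -0.3584, 0.0000]
J3: z=[0.3006, 0.7830, -0.5446] o=[0.0057, -0.8782, 0.1345] → [0.1441, 0.4267, 0.6930, 0.3006, 0.7830, -0.5446]
J4: z=[0.3006, 0.7830, -0.5446] o=[-0.5823, -0.4530, 0.1460] → [-0.0965, 0.1100, 0.1049, 0.3006, 0.7830, -0.5446]
V = J·q̇ = [-0.3017, 0.7704, 0.4761, 0.3946, 1.1062, -1.3865]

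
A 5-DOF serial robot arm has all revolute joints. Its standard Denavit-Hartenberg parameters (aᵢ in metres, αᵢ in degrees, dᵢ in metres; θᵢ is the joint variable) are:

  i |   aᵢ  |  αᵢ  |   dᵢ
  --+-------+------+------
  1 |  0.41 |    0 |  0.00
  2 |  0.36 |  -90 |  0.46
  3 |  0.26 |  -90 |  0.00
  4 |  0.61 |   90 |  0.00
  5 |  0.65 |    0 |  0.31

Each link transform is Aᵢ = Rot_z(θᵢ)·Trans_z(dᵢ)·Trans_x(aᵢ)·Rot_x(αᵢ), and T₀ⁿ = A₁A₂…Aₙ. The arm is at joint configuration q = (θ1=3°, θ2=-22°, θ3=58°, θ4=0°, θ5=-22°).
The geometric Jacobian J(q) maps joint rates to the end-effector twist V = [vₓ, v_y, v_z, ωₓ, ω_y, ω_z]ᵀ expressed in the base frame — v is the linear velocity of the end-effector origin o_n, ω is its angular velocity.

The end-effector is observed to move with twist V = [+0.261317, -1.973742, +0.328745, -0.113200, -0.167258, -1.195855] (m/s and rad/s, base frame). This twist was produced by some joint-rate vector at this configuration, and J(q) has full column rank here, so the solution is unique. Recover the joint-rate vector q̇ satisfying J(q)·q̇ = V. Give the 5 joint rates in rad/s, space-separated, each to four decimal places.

o_n = [1.7839, -0.1239, -0.6599]
J₁: ẑ×o_n = [0.1239, 1.7839, -0.0000], ω = ẑ
J2: z=[0.0000, 0.0000, 1.0000] o=[0.4094, 0.0215, 0.0000] → [0.1454, 1.3744, -0.0000, 0.0000, 0.0000, 1.0000]
J3: z=[0.3256, 0.9455, 0.0000] o=[0.7498, -0.0957, 0.4600] → [-1.0589, 0.3646, -0.9869, 0.3256, 0.9455, 0.0000]
J4: z=[-0.8018, 0.2761, -0.5299] o=[0.8801, -0.1406, 0.2395] → [-0.2395, -1.2001, -0.2629, -0.8018, 0.2761, -0.5299]
J5: z=[0.3256, 0.9455, 0.0000] o=[1.1857, -0.2458, -0.2778] → [-0.3612, 0.1244, -0.5259, 0.3256, 0.9455, 0.0000]
q̇ = J⁺·V = [-0.3670, -0.7960, -0.5260, 0.0620, 0.3310]

-0.3670 -0.7960 -0.5260 0.0620 0.3310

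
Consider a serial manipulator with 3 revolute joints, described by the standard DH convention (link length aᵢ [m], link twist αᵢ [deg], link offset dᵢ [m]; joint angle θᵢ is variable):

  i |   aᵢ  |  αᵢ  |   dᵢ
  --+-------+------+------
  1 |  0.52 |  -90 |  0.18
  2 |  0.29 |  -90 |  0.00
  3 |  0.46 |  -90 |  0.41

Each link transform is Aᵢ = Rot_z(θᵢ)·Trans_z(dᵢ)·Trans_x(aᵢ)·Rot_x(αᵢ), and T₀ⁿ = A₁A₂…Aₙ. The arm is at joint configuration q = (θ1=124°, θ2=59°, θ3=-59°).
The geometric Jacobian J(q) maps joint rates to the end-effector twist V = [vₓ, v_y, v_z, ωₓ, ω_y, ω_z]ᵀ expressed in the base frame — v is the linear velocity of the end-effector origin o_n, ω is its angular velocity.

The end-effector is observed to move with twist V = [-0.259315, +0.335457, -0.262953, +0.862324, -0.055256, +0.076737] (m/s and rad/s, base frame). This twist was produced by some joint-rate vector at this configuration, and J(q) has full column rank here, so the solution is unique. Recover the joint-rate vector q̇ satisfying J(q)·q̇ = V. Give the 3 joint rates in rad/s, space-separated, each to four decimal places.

0.3940 -0.6840 0.6160

o_n = [-0.5729, 0.1442, -0.4828]
J₁: ẑ×o_n = [-0.1442, -0.5729, 0.0000], ω = ẑ
J2: z=[-0.8290, -0.5592, 0.0000] o=[-0.2908, 0.4311, 0.1800] → [0.3706, -0.5495, 0.0801, -0.8290, -0.5592, 0.0000]
J3: z=[0.4793, -0.7106, -0.5150] o=[-0.3743, 0.5549, -0.0686] → [0.0829, 0.3008, -0.3380, 0.4793, -0.7106, -0.5150]
q̇ = J⁺·V = [0.3940, -0.6840, 0.6160]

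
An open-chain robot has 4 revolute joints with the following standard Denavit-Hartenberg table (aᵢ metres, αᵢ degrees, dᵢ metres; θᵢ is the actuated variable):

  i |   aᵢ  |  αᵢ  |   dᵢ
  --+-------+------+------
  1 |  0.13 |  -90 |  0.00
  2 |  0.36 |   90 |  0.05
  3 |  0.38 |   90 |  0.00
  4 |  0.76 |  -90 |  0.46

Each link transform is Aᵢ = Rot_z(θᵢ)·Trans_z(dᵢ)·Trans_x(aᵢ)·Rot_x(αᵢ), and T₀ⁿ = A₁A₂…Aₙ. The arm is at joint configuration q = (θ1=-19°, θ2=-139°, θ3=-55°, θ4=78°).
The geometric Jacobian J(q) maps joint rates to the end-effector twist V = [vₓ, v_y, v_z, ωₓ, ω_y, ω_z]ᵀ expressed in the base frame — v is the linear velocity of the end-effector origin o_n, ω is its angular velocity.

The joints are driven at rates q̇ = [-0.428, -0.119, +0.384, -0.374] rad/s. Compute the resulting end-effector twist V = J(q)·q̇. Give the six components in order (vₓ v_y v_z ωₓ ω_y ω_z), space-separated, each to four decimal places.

o_n = [-0.7595, -0.4307, -0.3696]
J₁: ẑ×o_n = [0.4307, -0.7595, 0.0000], ω = ẑ
J2: z=[0.3256, 0.9455, 0.0000] o=[0.1229, -0.0423, 0.0000] → [-0.3495, 0.1203, 0.7079, 0.3256, 0.9455, 0.0000]
J3: z=[-0.6203, 0.2136, -0.7547] o=[-0.1177, 0.0934, 0.2362] → [-0.5250, 0.1086, 0.4622, -0.6203, 0.2136, -0.7547]
J4: z=[0.3978, -0.7436, -0.5374] o=[-0.3746, -0.1474, 0.3792] → [0.4045, 0.5048, -0.3990, 0.3978, -0.7436, -0.5374]
V = J·q̇ = [-0.4956, 0.1637, 0.2425, -0.4257, 0.2476, -0.5168]

-0.4956 0.1637 0.2425 -0.4257 0.2476 -0.5168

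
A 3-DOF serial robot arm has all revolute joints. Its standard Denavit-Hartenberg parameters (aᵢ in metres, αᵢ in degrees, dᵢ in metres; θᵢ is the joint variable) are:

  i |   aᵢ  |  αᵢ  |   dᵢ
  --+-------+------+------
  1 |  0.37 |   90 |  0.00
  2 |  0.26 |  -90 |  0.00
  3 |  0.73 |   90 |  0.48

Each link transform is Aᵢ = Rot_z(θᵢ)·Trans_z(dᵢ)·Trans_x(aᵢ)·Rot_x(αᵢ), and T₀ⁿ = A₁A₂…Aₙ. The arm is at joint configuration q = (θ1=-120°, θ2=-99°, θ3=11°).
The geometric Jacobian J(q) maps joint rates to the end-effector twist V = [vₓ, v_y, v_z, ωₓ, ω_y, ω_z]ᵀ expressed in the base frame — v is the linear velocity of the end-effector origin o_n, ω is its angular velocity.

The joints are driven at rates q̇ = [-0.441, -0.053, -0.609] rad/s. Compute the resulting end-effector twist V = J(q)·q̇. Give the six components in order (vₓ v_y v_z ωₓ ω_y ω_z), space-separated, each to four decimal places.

-0.6385 0.3767 -0.1008 0.3467 0.4944 -0.3457

o_n = [-0.2250, -0.6683, -1.0397]
J₁: ẑ×o_n = [0.6683, -0.2250, 0.0000], ω = ẑ
J2: z=[-0.8660, 0.5000, 0.0000] o=[-0.1850, -0.3204, 0.0000] → [-0.5198, -0.9004, 0.3213, -0.8660, 0.5000, 0.0000]
J3: z=[-0.4938, -0.8554, -0.1564] o=[-0.1647, -0.2852, -0.2568] → [0.6097, -0.3772, 0.1376, -0.4938, -0.8554, -0.1564]
V = J·q̇ = [-0.6385, 0.3767, -0.1008, 0.3467, 0.4944, -0.3457]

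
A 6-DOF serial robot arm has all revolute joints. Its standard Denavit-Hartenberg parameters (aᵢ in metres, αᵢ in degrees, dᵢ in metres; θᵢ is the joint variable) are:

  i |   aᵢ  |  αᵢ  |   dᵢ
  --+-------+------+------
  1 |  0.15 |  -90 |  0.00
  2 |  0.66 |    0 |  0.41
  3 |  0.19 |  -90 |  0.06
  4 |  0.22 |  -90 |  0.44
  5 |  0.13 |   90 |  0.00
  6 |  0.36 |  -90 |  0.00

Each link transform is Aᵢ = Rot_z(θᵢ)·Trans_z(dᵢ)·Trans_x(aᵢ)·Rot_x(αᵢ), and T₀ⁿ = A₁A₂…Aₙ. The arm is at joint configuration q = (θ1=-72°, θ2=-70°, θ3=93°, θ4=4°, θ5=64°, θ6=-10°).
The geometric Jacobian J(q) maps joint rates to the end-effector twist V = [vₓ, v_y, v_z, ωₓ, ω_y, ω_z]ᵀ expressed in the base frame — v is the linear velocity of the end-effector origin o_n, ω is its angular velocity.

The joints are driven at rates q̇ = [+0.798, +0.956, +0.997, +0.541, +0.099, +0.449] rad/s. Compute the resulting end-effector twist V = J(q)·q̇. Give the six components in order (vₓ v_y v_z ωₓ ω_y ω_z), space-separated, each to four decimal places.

0.2558 0.3963 -1.2851 1.7602 0.4921 -0.0358

o_n = [0.7712, -0.7483, 0.3716]
J₁: ẑ×o_n = [0.7483, 0.7712, -0.0000], ω = ẑ
J2: z=[0.9511, 0.3090, 0.0000] o=[0.0464, -0.1427, 0.0000] → [0.1148, -0.3534, -0.7999, 0.9511, 0.3090, 0.0000]
J3: z=[0.9511, 0.3090, 0.0000] o=[0.5060, -0.2306, 0.6202] → [-0.0768, 0.2365, -0.5742, 0.9511, 0.3090, 0.0000]
J4: z=[-0.1207, 0.3716, -0.9205] o=[0.6172, -0.3784, 0.5460] → [-0.4052, -0.1628, -0.0126, -0.1207, 0.3716, -0.9205]
J5: z=[-0.9686, -0.2472, 0.0273] o=[0.6119, -0.4118, 0.0552] → [-0.0690, 0.3108, 0.3653, -0.9686, -0.2472, 0.0273]
J6: z=[0.1425, -0.6414, -0.7539] o=[0.6384, -0.5062, 0.1405] → [-0.3306, -0.1330, 0.0507, 0.1425, -0.6414, -0.7539]
V = J·q̇ = [0.2558, 0.3963, -1.2851, 1.7602, 0.4921, -0.0358]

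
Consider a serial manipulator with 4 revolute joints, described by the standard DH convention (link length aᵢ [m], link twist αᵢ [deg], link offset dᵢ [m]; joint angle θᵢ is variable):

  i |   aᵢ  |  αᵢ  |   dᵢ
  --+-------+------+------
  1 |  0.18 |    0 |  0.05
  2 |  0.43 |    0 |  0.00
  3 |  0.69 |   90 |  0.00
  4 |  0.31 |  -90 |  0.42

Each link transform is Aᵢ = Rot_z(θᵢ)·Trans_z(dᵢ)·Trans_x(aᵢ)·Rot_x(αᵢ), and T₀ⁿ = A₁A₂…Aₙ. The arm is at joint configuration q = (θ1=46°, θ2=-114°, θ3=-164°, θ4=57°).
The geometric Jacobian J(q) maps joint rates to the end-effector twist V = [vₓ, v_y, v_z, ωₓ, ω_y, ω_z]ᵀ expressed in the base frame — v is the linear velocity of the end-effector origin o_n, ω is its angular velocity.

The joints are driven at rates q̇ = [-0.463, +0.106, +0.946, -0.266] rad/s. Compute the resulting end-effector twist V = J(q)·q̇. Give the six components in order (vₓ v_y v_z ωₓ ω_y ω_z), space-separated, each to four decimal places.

-0.6759 -0.1774 -0.0449 -0.2096 -0.1638 0.5890

o_n = [0.0883, 0.6661, 0.3100]
J₁: ẑ×o_n = [-0.6661, 0.0883, 0.0000], ω = ẑ
J2: z=[0.0000, 0.0000, 1.0000] o=[0.1250, 0.1295, 0.0500] → [-0.5367, -0.0367, 0.0000, 0.0000, 0.0000, 1.0000]
J3: z=[0.0000, 0.0000, 1.0000] o=[0.2861, -0.2692, 0.0500] → [-0.9354, -0.1978, 0.0000, 0.0000, 0.0000, 1.0000]
J4: z=[0.7880, 0.6157, 0.0000] o=[-0.1387, 0.2745, 0.0500] → [0.1601, -0.2049, 0.1688, 0.7880, 0.6157, 0.0000]
V = J·q̇ = [-0.6759, -0.1774, -0.0449, -0.2096, -0.1638, 0.5890]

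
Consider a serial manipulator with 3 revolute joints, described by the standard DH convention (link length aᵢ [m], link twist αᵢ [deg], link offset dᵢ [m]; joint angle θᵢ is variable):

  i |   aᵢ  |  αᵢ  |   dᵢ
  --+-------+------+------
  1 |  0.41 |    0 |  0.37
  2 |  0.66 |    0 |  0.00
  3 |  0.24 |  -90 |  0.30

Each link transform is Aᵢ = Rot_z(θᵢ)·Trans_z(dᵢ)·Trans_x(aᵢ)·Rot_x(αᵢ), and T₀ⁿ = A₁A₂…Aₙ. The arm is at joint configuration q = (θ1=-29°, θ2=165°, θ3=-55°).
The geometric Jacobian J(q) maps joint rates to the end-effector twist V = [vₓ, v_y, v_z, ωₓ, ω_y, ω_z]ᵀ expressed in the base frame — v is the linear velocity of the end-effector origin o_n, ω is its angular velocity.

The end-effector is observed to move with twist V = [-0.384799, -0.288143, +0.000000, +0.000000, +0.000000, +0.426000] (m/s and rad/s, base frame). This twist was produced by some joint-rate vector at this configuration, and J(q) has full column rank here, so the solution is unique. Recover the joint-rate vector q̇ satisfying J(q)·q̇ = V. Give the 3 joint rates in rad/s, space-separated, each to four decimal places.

-0.0670 0.6570 -0.1640

o_n = [-0.0786, 0.4967, 0.6700]
J₁: ẑ×o_n = [-0.4967, -0.0786, 0.0000], ω = ẑ
J2: z=[0.0000, 0.0000, 1.0000] o=[0.3586, -0.1988, 0.3700] → [-0.6955, -0.4372, 0.0000, 0.0000, 0.0000, 1.0000]
J3: z=[0.0000, 0.0000, 1.0000] o=[-0.1162, 0.2597, 0.3700] → [-0.2370, 0.0375, 0.0000, 0.0000, 0.0000, 1.0000]
q̇ = J⁺·V = [-0.0670, 0.6570, -0.1640]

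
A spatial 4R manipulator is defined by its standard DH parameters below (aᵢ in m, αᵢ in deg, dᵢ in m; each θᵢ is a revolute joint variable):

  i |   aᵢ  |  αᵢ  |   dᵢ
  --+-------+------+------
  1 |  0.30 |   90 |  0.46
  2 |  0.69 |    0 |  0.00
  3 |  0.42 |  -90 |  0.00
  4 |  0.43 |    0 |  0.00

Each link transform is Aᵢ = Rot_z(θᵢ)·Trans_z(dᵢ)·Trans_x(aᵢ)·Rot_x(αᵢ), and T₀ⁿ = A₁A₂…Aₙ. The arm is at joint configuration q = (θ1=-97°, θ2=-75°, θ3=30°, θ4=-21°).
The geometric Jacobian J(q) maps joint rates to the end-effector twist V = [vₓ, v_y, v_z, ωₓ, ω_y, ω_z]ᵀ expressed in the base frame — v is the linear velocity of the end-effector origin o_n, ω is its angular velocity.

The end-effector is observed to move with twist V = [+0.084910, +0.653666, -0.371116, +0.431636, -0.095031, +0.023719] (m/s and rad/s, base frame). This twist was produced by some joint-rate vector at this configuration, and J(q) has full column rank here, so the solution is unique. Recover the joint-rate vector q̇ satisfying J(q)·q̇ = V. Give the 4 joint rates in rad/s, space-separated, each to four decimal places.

-0.0180 -0.6110 0.1710 0.0590

o_n = [-0.2821, -1.0328, -0.7873]
J₁: ẑ×o_n = [1.0328, -0.2821, 0.0000], ω = ẑ
J2: z=[-0.9925, 0.1219, 0.0000] o=[-0.0366, -0.2978, 0.4600] → [-0.1520, -1.2380, 0.7594, -0.9925, 0.1219, 0.0000]
J3: z=[-0.9925, 0.1219, 0.0000] o=[-0.0583, -0.4750, -0.2065] → [-0.0708, -0.5765, 0.5808, -0.9925, 0.1219, 0.0000]
J4: z=[-0.0862, -0.7018, 0.7071] o=[-0.0945, -0.7698, -0.5035] → [0.3852, -0.1571, -0.1090, -0.0862, -0.7018, 0.7071]
q̇ = J⁺·V = [-0.0180, -0.6110, 0.1710, 0.0590]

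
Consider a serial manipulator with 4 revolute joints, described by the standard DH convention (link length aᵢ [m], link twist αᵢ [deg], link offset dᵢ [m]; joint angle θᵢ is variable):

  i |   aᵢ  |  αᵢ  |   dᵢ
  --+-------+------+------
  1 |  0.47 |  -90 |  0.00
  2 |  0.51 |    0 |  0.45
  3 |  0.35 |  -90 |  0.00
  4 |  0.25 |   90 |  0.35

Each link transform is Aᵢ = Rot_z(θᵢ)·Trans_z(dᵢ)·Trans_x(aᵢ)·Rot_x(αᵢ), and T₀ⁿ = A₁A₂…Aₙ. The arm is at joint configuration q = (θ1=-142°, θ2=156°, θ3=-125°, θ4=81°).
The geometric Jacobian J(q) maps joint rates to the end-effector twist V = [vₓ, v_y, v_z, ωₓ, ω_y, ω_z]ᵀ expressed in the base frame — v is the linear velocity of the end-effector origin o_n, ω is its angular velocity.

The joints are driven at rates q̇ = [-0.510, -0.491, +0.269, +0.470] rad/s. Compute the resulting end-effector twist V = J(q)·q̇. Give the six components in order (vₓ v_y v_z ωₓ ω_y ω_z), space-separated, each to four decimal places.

-0.2318 -0.0559 -0.1350 0.0541 0.3240 -0.9129

o_n = [0.0010, -0.2569, -0.7078]
J₁: ẑ×o_n = [0.2569, 0.0010, -0.0000], ω = ẑ
J2: z=[0.6157, -0.7880, 0.0000] o=[-0.3704, -0.2894, 0.0000] → [0.5578, 0.4358, 0.3126, 0.6157, -0.7880, 0.0000]
J3: z=[0.6157, -0.7880, 0.0000] o=[0.2738, -0.3571, -0.2074] → [0.3943, 0.3081, -0.1533, 0.6157, -0.7880, 0.0000]
J4: z=[0.4059, 0.3171, -0.8572] o=[0.0374, -0.5418, -0.3877] → [0.1427, 0.1611, 0.1272, 0.4059, 0.3171, -0.8572]
V = J·q̇ = [-0.2318, -0.0559, -0.1350, 0.0541, 0.3240, -0.9129]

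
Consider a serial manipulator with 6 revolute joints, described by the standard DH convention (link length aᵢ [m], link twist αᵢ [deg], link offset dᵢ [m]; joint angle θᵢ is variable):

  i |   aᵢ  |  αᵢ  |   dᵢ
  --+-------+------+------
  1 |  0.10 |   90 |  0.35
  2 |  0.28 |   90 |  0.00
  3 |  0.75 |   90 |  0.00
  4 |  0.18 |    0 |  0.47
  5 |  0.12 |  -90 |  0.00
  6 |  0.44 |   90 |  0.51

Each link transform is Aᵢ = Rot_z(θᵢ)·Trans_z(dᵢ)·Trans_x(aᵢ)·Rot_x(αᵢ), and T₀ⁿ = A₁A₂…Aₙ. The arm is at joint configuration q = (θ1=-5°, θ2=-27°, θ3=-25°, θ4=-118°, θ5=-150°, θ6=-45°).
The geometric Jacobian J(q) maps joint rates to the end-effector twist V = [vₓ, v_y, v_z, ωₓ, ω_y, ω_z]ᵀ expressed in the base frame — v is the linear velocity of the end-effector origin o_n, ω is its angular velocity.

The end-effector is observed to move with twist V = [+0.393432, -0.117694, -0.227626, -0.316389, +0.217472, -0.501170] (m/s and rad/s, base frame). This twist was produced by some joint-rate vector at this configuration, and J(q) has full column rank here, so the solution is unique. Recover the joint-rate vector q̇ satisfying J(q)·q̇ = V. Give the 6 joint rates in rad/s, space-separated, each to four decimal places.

-0.5240 -0.4530 0.1450 0.1310 -0.2400 0.3910

o_n = [0.1203, 0.7598, 0.0884]
J₁: ẑ×o_n = [-0.7598, 0.1203, 0.0000], ω = ẑ
J2: z=[-0.0872, -0.9962, 0.0000] o=[0.0996, -0.0087, 0.3500] → [0.2606, -0.0228, -0.0464, -0.0872, -0.9962, 0.0000]
J3: z=[-0.4523, 0.0396, -0.8910] o=[0.3482, -0.0305, 0.2229] → [0.6988, 0.1422, -0.3484, -0.4523, 0.0396, -0.8910]
J4: z=[-0.2961, 0.9357, 0.1919] o=[0.9791, 0.2325, -0.0857] → [0.0617, -0.1132, 0.6474, -0.2961, 0.9357, 0.1919]
J5: z=[-0.2961, 0.9357, 0.1919] o=[0.8407, 0.6364, 0.1808] → [-0.1102, -0.1656, 0.6375, -0.2961, 0.9357, 0.1919]
J6: z=[-0.8250, -0.3518, 0.4423] o=[0.7830, 0.6396, 0.0757] → [-0.0576, -0.2826, -0.3323, -0.8250, -0.3518, 0.4423]
q̇ = J⁺·V = [-0.5240, -0.4530, 0.1450, 0.1310, -0.2400, 0.3910]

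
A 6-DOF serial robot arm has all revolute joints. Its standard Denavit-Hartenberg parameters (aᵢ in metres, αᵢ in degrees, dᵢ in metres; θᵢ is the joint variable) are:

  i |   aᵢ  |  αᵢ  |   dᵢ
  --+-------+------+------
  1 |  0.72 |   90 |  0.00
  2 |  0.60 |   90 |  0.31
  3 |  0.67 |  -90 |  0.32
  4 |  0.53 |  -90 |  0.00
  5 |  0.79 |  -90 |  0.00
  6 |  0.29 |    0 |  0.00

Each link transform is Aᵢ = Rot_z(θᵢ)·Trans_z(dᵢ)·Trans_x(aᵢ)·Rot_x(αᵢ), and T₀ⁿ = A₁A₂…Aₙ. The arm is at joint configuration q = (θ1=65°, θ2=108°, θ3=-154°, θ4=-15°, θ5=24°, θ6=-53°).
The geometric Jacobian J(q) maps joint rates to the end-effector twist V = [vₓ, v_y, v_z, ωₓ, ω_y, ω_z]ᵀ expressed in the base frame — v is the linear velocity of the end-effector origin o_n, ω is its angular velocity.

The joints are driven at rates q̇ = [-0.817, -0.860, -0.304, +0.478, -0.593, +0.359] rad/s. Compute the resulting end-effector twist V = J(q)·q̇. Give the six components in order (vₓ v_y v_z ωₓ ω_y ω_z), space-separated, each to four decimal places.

0.6754 -1.7351 -1.1888 -0.7349 0.4724 -0.4313

o_n = [0.4485, 1.5651, -1.2394]
J₁: ẑ×o_n = [-1.5651, 0.4485, 0.0000], ω = ẑ
J2: z=[0.9063, -0.4226, 0.0000] o=[0.3043, 0.6525, 0.0000] → [0.5238, 1.1233, 0.8880, 0.9063, -0.4226, 0.0000]
J3: z=[0.4019, 0.8619, 0.3090] o=[0.5069, 0.3535, 0.5706] → [-1.9346, 0.7095, 0.5373, 0.4019, 0.8619, 0.3090]
J4: z=[-0.8718, 0.2571, 0.4169] o=[0.4480, 0.9221, 0.0968] → [-0.6116, -1.1647, -0.5607, -0.8718, 0.2571, 0.4169]
J5: z=[-0.4607, -0.7195, -0.5197] o=[0.3598, 1.2640, -0.2984] → [0.8335, -0.4796, -0.0748, -0.4607, -0.7195, -0.5197]
J6: z=[0.8641, -0.4973, -0.0776] o=[0.5199, 1.6471, -0.9706] → [0.1273, 0.2379, -0.1063, 0.8641, -0.4973, -0.0776]
V = J·q̇ = [0.6754, -1.7351, -1.1888, -0.7349, 0.4724, -0.4313]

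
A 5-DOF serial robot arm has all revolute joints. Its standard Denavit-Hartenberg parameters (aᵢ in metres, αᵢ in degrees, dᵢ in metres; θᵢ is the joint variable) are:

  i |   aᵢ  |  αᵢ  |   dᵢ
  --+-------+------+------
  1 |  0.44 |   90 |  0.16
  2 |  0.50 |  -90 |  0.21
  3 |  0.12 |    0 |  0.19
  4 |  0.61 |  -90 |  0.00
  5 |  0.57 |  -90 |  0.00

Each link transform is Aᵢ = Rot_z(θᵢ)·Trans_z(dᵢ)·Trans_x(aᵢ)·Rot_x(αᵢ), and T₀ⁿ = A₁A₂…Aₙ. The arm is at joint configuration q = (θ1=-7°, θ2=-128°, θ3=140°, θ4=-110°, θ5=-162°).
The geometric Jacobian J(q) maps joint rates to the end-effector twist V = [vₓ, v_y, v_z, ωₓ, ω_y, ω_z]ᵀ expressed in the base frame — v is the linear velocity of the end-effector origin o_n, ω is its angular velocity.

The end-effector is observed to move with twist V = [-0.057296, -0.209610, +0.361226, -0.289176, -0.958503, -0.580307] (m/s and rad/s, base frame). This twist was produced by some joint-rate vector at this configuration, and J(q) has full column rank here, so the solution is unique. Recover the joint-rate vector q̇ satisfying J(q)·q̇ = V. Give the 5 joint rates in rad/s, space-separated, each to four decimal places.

-0.2520 0.3570 0.4770 -0.4090 -0.7270

o_n = [0.4257, -0.1519, -0.4333]
J₁: ẑ×o_n = [0.1519, 0.4257, -0.0000], ω = ẑ
J2: z=[-0.1219, -0.9925, 0.0000] o=[0.4367, -0.0536, 0.1600] → [0.5889, -0.0723, 0.0011, -0.1219, -0.9925, 0.0000]
J3: z=[0.7821, -0.0960, -0.6157] o=[0.1056, -0.2245, -0.2340] → [0.0638, -0.0412, 0.0875, 0.7821, -0.0960, -0.6157]
J4: z=[0.7821, -0.0960, -0.6157] o=[0.3198, -0.1731, -0.2785] → [0.0279, 0.0558, 0.0268, 0.7821, -0.0960, -0.6157]
J5: z=[0.4111, 0.8221, 0.3940] o=[0.0341, 0.1692, -0.6948] → [0.3415, 0.0468, -0.4540, 0.4111, 0.8221, 0.3940]
q̇ = J⁺·V = [-0.2520, 0.3570, 0.4770, -0.4090, -0.7270]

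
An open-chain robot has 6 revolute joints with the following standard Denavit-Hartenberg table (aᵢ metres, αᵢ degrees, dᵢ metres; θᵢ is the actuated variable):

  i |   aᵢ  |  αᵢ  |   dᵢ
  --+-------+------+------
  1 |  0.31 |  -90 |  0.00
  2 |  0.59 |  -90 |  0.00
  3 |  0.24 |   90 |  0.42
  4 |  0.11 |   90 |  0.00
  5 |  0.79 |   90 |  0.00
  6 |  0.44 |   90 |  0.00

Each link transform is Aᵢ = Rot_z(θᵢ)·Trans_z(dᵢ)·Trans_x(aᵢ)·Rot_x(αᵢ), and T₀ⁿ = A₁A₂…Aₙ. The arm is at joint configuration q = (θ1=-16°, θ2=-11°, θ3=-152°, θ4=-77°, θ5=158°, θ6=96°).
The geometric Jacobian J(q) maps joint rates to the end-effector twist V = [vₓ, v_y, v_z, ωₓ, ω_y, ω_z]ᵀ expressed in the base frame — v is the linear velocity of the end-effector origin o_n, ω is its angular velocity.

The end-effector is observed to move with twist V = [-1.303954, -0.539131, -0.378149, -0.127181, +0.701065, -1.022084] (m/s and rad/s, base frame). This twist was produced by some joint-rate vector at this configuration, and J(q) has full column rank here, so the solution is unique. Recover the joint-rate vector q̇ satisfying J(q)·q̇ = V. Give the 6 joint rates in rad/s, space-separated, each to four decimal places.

o_n = [1.0490, -0.7115, -0.7293]
J₁: ẑ×o_n = [0.7115, 1.0490, -0.0000], ω = ẑ
J2: z=[0.2756, 0.9613, 0.0000] o=[0.2980, -0.0854, 0.0000] → [-0.7010, 0.2010, -0.8945, 0.2756, 0.9613, 0.0000]
J3: z=[0.1834, -0.0526, -0.9816] o=[0.8547, -0.2451, 0.1126] → [-0.4136, -0.0363, -0.0753, 0.1834, -0.0526, -0.9816]
J4: z=[-0.6864, -0.7217, -0.0896] o=[0.7629, -0.1015, -0.3401] → [0.2262, -0.2927, 0.6252, -0.6864, -0.7217, -0.0896]
J5: z=[0.6444, -0.6607, 0.3850] o=[0.7258, -0.0788, -0.2391] → [0.5674, 0.4403, -0.1942, 0.6444, -0.6607, 0.3850]
J6: z=[-0.7626, -0.5918, 0.2610] o=[0.7695, -0.4437, -0.9384] → [-0.0539, 0.2325, 0.3697, -0.7626, -0.5918, 0.2610]
q̇ = J⁺·V = [-0.7190, 0.1720, 0.3740, -0.8720, -0.4990, 0.6820]

-0.7190 0.1720 0.3740 -0.8720 -0.4990 0.6820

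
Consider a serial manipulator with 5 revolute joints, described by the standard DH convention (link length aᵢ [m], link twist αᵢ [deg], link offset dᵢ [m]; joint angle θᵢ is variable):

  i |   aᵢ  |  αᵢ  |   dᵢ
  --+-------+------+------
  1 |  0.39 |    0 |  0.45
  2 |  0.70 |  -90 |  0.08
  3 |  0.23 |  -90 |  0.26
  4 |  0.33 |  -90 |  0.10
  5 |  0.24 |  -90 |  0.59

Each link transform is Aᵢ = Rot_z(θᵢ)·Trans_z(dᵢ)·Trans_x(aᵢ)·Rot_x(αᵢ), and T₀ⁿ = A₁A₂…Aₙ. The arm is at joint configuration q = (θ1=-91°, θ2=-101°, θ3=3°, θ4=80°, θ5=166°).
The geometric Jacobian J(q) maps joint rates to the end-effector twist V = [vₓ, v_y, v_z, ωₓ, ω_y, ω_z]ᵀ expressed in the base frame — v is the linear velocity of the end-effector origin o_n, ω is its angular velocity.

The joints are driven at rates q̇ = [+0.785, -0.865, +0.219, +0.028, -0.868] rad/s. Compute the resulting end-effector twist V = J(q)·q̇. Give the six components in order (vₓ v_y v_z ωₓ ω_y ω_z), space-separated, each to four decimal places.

0.3061 0.0590 0.2753 -0.9104 -0.1845 -0.1527

o_n = [-0.3758, -0.3748, 0.5056]
J₁: ẑ×o_n = [0.3748, -0.3758, 0.0000], ω = ẑ
J2: z=[0.0000, 0.0000, 1.0000] o=[-0.0068, -0.3899, 0.4500] → [-0.0152, -0.3690, 0.0000, 0.0000, 0.0000, 1.0000]
J3: z=[-0.2079, -0.9781, 0.0000] o=[-0.6915, -0.2444, 0.5300] → [0.0239, -0.0051, 0.3359, -0.2079, -0.9781, 0.0000]
J4: z=[0.0512, -0.0109, -0.9986] o=[-0.9702, -0.4510, 0.5180] → [0.0762, -0.5930, 0.0104, 0.0512, -0.0109, -0.9986]
J5: z=[0.9981, -0.0346, 0.0515] o=[-0.9535, -0.1223, 0.4151] → [0.0099, -0.0606, -0.2320, 0.9981, -0.0346, 0.0515]
V = J·q̇ = [0.3061, 0.0590, 0.2753, -0.9104, -0.1845, -0.1527]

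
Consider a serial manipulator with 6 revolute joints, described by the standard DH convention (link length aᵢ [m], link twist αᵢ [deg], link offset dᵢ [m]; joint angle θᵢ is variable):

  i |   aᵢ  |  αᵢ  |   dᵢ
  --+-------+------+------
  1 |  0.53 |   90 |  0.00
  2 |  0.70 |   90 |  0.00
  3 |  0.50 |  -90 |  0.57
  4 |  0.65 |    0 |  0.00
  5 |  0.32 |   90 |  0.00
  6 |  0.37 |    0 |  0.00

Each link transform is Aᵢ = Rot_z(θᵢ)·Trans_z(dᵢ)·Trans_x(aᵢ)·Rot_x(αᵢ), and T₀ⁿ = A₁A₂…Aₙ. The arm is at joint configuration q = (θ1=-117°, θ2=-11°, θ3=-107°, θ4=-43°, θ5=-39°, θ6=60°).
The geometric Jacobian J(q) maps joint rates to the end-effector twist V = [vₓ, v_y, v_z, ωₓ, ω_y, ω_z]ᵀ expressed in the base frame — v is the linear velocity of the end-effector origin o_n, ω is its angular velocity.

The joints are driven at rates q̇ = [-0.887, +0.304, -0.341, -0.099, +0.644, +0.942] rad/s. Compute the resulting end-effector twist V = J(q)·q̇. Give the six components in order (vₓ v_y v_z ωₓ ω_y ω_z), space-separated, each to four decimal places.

o_n = [0.5527, -1.3243, -1.6193]
J₁: ẑ×o_n = [1.3243, 0.5527, -0.0000], ω = ẑ
J2: z=[-0.8910, 0.4540, 0.0000] o=[-0.2406, -0.4722, 0.0000] → [-0.7351, -1.4428, 0.3991, -0.8910, 0.4540, 0.0000]
J3: z=[0.0866, 0.1700, -0.9816] o=[-0.5526, -1.0845, -0.1336] → [-0.4880, -0.9562, -0.2087, 0.0866, 0.1700, -0.9816]
J4: z=[-0.1657, -0.9692, -0.1825] o=[-0.0120, -1.0768, -0.6652] → [0.8795, -0.2611, 0.5883, -0.1657, -0.9692, -0.1825]
J5: z=[-0.1657, -0.9692, -0.1825] o=[0.4934, -1.0862, -1.0738] → [0.4852, -0.1012, 0.0969, -0.1657, -0.9692, -0.1825]
J6: z=[-0.9608, 0.2004, -0.1919] o=[0.5646, -1.0403, -1.3824] → [-0.1019, -0.2253, 0.2752, -0.9608, 0.2004, -0.1919]
V = J·q̇ = [-1.1024, -0.8543, 0.4559, -1.2957, -0.2594, -0.8324]

-1.1024 -0.8543 0.4559 -1.2957 -0.2594 -0.8324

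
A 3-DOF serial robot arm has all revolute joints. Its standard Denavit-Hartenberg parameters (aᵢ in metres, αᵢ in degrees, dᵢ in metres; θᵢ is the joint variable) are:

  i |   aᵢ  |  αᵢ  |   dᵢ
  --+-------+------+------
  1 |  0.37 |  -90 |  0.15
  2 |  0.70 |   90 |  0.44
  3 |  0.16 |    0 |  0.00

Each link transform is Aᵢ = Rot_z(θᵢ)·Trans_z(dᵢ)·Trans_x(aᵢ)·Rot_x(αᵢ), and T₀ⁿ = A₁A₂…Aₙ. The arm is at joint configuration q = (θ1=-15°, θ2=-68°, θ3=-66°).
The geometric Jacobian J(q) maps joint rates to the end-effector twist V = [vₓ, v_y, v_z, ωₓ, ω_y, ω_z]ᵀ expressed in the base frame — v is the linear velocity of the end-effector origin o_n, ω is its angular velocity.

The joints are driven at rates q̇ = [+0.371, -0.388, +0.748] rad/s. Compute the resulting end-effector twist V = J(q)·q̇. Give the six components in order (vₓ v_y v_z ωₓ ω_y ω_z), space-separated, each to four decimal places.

o_n = [0.7103, 0.1139, 0.8594]
J₁: ẑ×o_n = [-0.1139, 0.7103, 0.0000], ω = ẑ
J2: z=[0.2588, 0.9659, 0.0000] o=[0.3574, -0.0958, 0.1500] → [0.6852, -0.1836, -0.2866, 0.2588, 0.9659, 0.0000]
J3: z=[-0.8956, 0.2400, 0.3746] o=[0.7246, 0.2614, 0.7990] → [0.0697, 0.0487, 0.1355, -0.8956, 0.2400, 0.3746]
V = J·q̇ = [-0.2559, 0.3712, 0.2126, -0.7703, -0.1953, 0.6512]

-0.2559 0.3712 0.2126 -0.7703 -0.1953 0.6512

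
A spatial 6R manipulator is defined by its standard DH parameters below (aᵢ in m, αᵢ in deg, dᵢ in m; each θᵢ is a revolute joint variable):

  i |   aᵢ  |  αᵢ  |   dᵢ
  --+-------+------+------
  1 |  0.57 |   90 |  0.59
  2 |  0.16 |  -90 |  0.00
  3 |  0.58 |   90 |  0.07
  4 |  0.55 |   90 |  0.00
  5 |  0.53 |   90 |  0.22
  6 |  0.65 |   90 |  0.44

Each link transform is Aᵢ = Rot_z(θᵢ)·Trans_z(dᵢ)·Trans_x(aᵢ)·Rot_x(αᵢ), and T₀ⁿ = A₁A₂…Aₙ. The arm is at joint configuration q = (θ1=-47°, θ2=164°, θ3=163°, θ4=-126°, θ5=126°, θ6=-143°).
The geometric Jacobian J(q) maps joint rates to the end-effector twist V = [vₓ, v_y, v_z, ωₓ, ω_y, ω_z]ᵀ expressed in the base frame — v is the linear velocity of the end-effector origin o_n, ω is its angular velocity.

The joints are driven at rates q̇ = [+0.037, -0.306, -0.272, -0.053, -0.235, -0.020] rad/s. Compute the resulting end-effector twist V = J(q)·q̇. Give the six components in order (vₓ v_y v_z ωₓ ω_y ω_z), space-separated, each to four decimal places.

0.0152 -0.0993 0.0199 0.4334 -0.0213 0.3608

o_n = [0.7217, -0.3176, 1.3346]
J₁: ẑ×o_n = [0.3176, 0.7217, -0.0000], ω = ẑ
J2: z=[-0.7314, -0.6820, 0.0000] o=[0.3887, -0.4169, 0.5900] → [-0.5078, 0.5446, 0.1545, -0.7314, -0.6820, 0.0000]
J3: z=[-0.1880, 0.2016, -0.9613] o=[0.2838, -0.3044, 0.6341] → [0.1285, -0.2892, -0.0858, -0.1880, 0.2016, -0.9613]
J4: z=[0.5077, 0.8577, 0.0806] o=[0.7583, -0.5646, 0.4139] → [0.7698, -0.4704, 0.1568, 0.5077, 0.8577, 0.0806]
J5: z=[-0.7907, 0.5011, -0.3518] o=[0.5702, -0.5014, 0.9269] → [0.2690, 0.2691, -0.2212, -0.7907, 0.5011, -0.3518]
J6: z=[0.0217, 0.5971, 0.8019] o=[0.7205, -0.0591, 0.5935] → [0.6498, -0.0151, -0.0063, 0.0217, 0.5971, 0.8019]
V = J·q̇ = [0.0152, -0.0993, 0.0199, 0.4334, -0.0213, 0.3608]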